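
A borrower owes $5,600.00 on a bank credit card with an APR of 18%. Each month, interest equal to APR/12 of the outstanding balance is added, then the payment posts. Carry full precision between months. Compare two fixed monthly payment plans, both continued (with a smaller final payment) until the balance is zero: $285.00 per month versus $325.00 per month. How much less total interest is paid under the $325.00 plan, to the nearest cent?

$157.06

Monthly rate r = 18%/12 = 1.5% = 0.015.
At $285.00/mo: n = ⌈−ln(1 − rB₀/P)/ln(1+r)⌉ = 24 payments (last $129.66); total interest = total paid − $5,600.00 = $1,084.66.
At $325.00/mo: 21 payments (last $27.60); total interest $927.60.
Interest saved = $1,084.66 − $927.60 = $157.06.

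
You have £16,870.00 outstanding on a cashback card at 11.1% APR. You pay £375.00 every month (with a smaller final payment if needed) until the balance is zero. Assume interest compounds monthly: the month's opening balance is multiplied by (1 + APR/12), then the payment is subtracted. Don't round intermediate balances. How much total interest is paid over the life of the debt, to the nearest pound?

£5,045

Monthly rate r = 11.1%/12 = 0.925% = 0.00925.
Payoff takes n = ⌈−ln(1 − rB₀/P)/ln(1+r)⌉ = ⌈58.438⌉ = 59 payments; the last is £164.86.
Total paid = 58·£375.00 + £164.86 = £21,914.86.
Total interest = total paid − principal = £21,914.86 − £16,870.00 = £5,044.86.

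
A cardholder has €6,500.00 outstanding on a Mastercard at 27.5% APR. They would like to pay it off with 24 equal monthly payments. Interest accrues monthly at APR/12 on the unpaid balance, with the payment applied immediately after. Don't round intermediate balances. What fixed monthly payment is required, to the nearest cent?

€355.12

Monthly rate r = 27.5%/12 = 2.29167% = 0.0229167.
Level-payment amortization: P = B₀·r / (1 − (1+r)^(−n)) = 6500.00·0.0229167 / (1 − 1.02292^(−24)).
Denominator 1 − (1+r)^(−24) = 0.419457677.
P = 148.958 / 0.419457677 ≈ 355.12.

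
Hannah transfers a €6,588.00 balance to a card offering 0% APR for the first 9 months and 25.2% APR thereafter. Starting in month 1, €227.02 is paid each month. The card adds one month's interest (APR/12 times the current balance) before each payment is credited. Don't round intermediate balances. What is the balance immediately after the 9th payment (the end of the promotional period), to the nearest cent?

€4,544.82

Promo months 1–9 at r₀ = 0%/12 = 0; months 10+ at r₁ = 25.2%/12 = 0.021.
After month 9 (no interest yet): B = €6,588.00 − 9·€227.02 = €4,544.82.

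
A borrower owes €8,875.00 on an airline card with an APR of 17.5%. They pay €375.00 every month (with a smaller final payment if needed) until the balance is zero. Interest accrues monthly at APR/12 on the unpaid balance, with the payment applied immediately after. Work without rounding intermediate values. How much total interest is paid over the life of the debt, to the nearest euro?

€2,090

Monthly rate r = 17.5%/12 = 1.45833% = 0.0145833.
Payoff takes n = ⌈−ln(1 − rB₀/P)/ln(1+r)⌉ = ⌈29.240⌉ = 30 payments; the last is €90.36.
Total paid = 29·€375.00 + €90.36 = €10,965.36.
Total interest = total paid − principal = €10,965.36 − €8,875.00 = €2,090.36.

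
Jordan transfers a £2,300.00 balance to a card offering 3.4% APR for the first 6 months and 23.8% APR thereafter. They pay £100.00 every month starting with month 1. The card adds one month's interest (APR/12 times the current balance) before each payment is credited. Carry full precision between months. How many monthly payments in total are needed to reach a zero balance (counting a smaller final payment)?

28 payments

Promo months 1–6 at r₀ = 3.4%/12 = 0.00283333; months 7+ at r₁ = 23.8%/12 = 0.0198333.
After month 6: iterate B ← B·(1+r₀) − £100.00 for 6 months → £1,735.11.
Then at r₁ with £100.00/mo: n₂ = −ln(1 − r₁·B/P)/ln(1+r₁) ≈ 21.48 → 22 more payments.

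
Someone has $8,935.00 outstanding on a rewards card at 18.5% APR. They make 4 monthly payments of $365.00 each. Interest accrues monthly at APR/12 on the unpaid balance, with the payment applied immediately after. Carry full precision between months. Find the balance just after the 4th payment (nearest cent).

$8,004.75

Monthly rate r = 18.5%/12 = 1.54167% = 0.0154167.
Each month: B ← B·(1+r) − $365.00.
Month 1: interest $137.75; balance after payment $8,707.75.
Month 2: interest $134.24; balance after payment $8,476.99.
Month 3: interest $130.69; balance after payment $8,242.68.
Month 4: interest $127.07; balance after payment $8,004.75.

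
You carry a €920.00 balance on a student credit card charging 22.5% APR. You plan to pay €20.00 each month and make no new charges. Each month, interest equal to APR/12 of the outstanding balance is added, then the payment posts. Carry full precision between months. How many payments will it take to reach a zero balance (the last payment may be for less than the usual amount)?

Monthly rate r = 22.5%/12 = 1.875% = 0.01875.
Recurrence: B ← B·(1+r) − €20.00.
Month 1: interest €17.25; balance after payment €917.25.
Month 2: interest €17.20; balance after payment €914.45.
Closed form: n = −ln(1 − rB₀/P)/ln(1+r) = −ln(0.1375)/ln(1.01875) ≈ 106.809, so the balance reaches zero during payment 107.

107 months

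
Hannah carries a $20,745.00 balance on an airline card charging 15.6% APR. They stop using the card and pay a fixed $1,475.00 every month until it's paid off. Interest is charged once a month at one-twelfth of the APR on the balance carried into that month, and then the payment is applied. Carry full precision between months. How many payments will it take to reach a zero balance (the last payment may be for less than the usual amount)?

16 months

Monthly rate r = 15.6%/12 = 1.3% = 0.013.
Recurrence: B ← B·(1+r) − $1,475.00.
Month 1: interest $269.69; balance after payment $19,539.69.
Month 2: interest $254.02; balance after payment $18,318.70.
Closed form: n = −ln(1 − rB₀/P)/ln(1+r) = −ln(0.81716)/ln(1.013) ≈ 15.633, so the balance reaches zero during payment 16.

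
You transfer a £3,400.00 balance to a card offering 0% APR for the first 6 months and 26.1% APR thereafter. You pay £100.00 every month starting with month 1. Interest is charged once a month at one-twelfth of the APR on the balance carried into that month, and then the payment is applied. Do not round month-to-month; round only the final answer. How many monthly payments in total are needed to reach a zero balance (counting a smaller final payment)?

50 payments

Promo months 1–6 at r₀ = 0%/12 = 0; months 7+ at r₁ = 26.1%/12 = 0.02175.
After month 6 (no interest yet): B = £3,400.00 − 6·£100.00 = £2,800.00.
Then at r₁ with £100.00/mo: n₂ = −ln(1 − r₁·B/P)/ln(1+r₁) ≈ 43.64 → 44 more payments.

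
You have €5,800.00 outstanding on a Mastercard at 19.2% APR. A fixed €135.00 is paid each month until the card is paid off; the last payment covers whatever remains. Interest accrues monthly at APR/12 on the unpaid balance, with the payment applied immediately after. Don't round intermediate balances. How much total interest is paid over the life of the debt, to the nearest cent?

Monthly rate r = 19.2%/12 = 1.6% = 0.016.
Payoff takes n = ⌈−ln(1 − rB₀/P)/ln(1+r)⌉ = ⌈73.258⌉ = 74 payments; the last is €35.08.
Total paid = 73·€135.00 + €35.08 = €9,890.08.
Total interest = total paid − principal = €9,890.08 − €5,800.00 = €4,090.08.

€4,090.08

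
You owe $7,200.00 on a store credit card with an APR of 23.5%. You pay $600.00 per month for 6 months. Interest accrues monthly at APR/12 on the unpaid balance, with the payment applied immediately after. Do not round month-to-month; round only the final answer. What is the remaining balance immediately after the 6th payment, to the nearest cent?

$4,307.60

Monthly rate r = 23.5%/12 = 1.95833% = 0.0195833.
Each month: B ← B·(1+r) − $600.00.
Month 1: interest $141.00; balance after payment $6,741.00.
Month 2: interest $132.01; balance after payment $6,273.01.
Month 3: interest $122.85; balance after payment $5,795.86.
Month 4: interest $113.50; balance after payment $5,309.36.
Month 5: interest $103.97; balance after payment $4,813.33.
Month 6: interest $94.26; balance after payment $4,307.60.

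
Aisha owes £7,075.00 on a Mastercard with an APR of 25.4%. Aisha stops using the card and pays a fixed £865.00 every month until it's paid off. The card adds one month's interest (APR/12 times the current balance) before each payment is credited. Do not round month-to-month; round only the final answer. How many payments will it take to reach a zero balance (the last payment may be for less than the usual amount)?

10 payments

Monthly rate r = 25.4%/12 = 2.11667% = 0.0211667.
Recurrence: B ← B·(1+r) − £865.00.
Month 1: interest £149.75; balance after payment £6,359.75.
Month 2: interest £134.61; balance after payment £5,629.37.
Closed form: n = −ln(1 − rB₀/P)/ln(1+r) = −ln(0.82687)/ln(1.02117) ≈ 9.076, so the balance reaches zero during payment 10.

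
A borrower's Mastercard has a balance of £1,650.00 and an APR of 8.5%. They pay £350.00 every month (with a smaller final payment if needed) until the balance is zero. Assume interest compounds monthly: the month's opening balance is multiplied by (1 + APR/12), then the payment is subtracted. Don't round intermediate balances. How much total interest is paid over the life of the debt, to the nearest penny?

£34.30

Monthly rate r = 8.5%/12 = 0.708333% = 0.00708333.
Payoff takes n = ⌈−ln(1 − rB₀/P)/ln(1+r)⌉ = ⌈4.812⌉ = 5 payments; the last is £284.30.
Total paid = 4·£350.00 + £284.30 = £1,684.30.
Total interest = total paid − principal = £1,684.30 − £1,650.00 = £34.30.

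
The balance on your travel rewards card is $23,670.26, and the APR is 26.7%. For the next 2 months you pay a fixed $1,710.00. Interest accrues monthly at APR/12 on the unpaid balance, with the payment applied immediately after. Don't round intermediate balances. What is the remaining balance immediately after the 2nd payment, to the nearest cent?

$21,277.26

Monthly rate r = 26.7%/12 = 2.225% = 0.02225.
Each month: B ← B·(1+r) − $1,710.00.
Month 1: interest $526.66; balance after payment $22,486.92.
Month 2: interest $500.33; balance after payment $21,277.26.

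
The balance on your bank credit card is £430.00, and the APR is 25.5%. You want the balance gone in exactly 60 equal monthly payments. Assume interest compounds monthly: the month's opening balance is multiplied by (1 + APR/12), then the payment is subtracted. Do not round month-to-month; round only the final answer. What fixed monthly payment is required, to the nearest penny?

£12.75

Monthly rate r = 25.5%/12 = 2.125% = 0.02125.
Level-payment amortization: P = B₀·r / (1 − (1+r)^(−n)) = 430.00·0.02125 / (1 − 1.02125^(−60)).
Denominator 1 − (1+r)^(−60) = 0.71681136.
P = 9.1375 / 0.71681136 ≈ 12.75.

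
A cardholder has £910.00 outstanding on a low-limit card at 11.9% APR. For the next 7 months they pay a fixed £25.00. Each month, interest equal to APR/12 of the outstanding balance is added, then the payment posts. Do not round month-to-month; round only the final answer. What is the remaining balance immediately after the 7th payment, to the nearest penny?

£794.79

Monthly rate r = 11.9%/12 = 0.991667% = 0.00991667.
Each month: B ← B·(1+r) − £25.00.
Month 1: interest £9.02; balance after payment £894.02.
Month 2: interest £8.87; balance after payment £877.89.
Month 3: interest £8.71; balance after payment £861.60.
Month 4: interest £8.54; balance after payment £845.14.
Month 5: interest £8.38; balance after payment £828.52.
Month 6: interest £8.22; balance after payment £811.74.
Month 7: interest £8.05; balance after payment £794.79.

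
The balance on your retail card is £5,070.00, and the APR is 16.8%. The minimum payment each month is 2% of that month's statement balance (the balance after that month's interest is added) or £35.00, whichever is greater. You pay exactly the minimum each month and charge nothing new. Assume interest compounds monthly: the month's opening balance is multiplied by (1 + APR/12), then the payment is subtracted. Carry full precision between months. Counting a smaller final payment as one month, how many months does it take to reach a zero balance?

Monthly rate r = 16.8%/12 = 1.4% = 0.014.
While 2% of the post-interest balance exceeds £35.00, each month B ← (B·(1+r))·(1 − 0.02), i.e. B shrinks by the factor (1+r)·0.98 = 0.99372.
This holds for months 1–172. Entering month 173 the balance is £1,715.62; 2% of the post-interest balance is now below £35.00, so the flat £35.00 minimum applies from here.
From month 173 a fixed £35.00 at rate r clears £1,715.62 in 84 more payments. Total: 172 + 84 = 256 months.

256 months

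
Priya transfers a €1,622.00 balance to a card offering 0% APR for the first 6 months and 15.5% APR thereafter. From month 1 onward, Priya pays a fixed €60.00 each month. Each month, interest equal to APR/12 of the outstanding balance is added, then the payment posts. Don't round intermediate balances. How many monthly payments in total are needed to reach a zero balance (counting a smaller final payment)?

Promo months 1–6 at r₀ = 0%/12 = 0; months 7+ at r₁ = 15.5%/12 = 0.0129167.
After month 6 (no interest yet): B = €1,622.00 − 6·€60.00 = €1,262.00.
Then at r₁ with €60.00/mo: n₂ = −ln(1 − r₁·B/P)/ln(1+r₁) ≈ 24.70 → 25 more payments.

31 payments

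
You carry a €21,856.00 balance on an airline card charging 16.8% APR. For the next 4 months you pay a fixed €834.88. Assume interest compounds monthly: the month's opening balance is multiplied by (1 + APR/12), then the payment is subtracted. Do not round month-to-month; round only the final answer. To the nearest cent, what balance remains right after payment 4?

Monthly rate r = 16.8%/12 = 1.4% = 0.014.
Each month: B ← B·(1+r) − €834.88.
Month 1: interest €305.98; balance after payment €21,327.10.
Month 2: interest €298.58; balance after payment €20,790.80.
Month 3: interest €291.07; balance after payment €20,246.99.
Month 4: interest €283.46; balance after payment €19,695.57.

€19,695.57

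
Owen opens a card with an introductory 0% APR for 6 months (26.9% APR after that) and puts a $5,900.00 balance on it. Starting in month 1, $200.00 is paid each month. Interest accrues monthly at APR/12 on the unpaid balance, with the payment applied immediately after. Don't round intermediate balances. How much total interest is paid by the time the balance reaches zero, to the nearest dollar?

$2,051

Promo months 1–6 at r₀ = 0%/12 = 0; months 7+ at r₁ = 26.9%/12 = 0.0224167.
After month 6 (no interest yet): B = $5,900.00 − 6·$200.00 = $4,700.00.
Then at r₁ with $200.00/mo: n₂ = −ln(1 − r₁·B/P)/ln(1+r₁) ≈ 33.75 → 34 more payments.
Total paid = 39·$200.00 + $150.52 = $7,950.52; interest = $7,950.52 − $5,900.00 = $2,050.52.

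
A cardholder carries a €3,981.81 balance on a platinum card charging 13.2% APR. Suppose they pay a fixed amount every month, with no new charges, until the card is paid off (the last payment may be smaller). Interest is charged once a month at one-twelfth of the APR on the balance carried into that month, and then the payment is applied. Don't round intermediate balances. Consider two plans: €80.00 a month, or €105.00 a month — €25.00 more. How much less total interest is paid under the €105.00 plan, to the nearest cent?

Monthly rate r = 13.2%/12 = 1.1% = 0.011.
At €80.00/mo: n = ⌈−ln(1 − rB₀/P)/ln(1+r)⌉ = 73 payments (last €38.79); total interest = total paid − €3,981.81 = €1,816.98.
At €105.00/mo: 50 payments (last €36.17); total interest €1,199.36.
Interest saved = €1,816.98 − €1,199.36 = €617.62.

€617.62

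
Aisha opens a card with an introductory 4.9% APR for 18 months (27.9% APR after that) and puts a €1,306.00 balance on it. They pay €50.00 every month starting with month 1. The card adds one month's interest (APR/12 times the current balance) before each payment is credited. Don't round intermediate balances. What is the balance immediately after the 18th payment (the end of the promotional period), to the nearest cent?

Promo months 1–18 at r₀ = 4.9%/12 = 0.00408333; months 19+ at r₁ = 27.9%/12 = 0.02325.
After month 18: iterate B ← B·(1+r₀) − €50.00 for 18 months → €473.47.

€473.47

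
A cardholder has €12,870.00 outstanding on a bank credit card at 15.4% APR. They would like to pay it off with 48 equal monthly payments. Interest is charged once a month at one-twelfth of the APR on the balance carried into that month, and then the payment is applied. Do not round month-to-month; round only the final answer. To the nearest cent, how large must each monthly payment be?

Monthly rate r = 15.4%/12 = 1.28333% = 0.0128333.
Level-payment amortization: P = B₀·r / (1 − (1+r)^(−n)) = 12870.00·0.0128333 / (1 − 1.01283^(−48)).
Denominator 1 − (1+r)^(−48) = 0.457778575.
P = 165.165 / 0.457778575 ≈ 360.80.

€360.80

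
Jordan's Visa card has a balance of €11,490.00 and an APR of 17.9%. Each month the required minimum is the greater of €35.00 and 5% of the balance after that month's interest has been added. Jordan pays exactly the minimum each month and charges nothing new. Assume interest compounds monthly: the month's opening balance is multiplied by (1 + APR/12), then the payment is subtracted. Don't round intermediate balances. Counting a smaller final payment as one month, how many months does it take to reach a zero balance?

Monthly rate r = 17.9%/12 = 1.49167% = 0.0149167.
While 5% of the post-interest balance exceeds €35.00, each month B ← (B·(1+r))·(1 − 0.05), i.e. B shrinks by the factor (1+r)·0.95 = 0.96417.
This holds for months 1–78. Entering month 79 the balance is €667.32; 5% of the post-interest balance is now below €35.00, so the flat €35.00 minimum applies from here.
From month 79 a fixed €35.00 at rate r clears €667.32 in 23 more payments. Total: 78 + 23 = 101 months.

101 months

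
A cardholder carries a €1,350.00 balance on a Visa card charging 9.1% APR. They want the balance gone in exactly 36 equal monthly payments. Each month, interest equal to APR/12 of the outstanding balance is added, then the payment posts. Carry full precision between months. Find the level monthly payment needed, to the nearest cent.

Monthly rate r = 9.1%/12 = 0.758333% = 0.00758333.
Level-payment amortization: P = B₀·r / (1 − (1+r)^(−n)) = 1350.00·0.00758333 / (1 − 1.00758^(−36)).
Denominator 1 − (1+r)^(−36) = 0.238122943.
P = 10.2375 / 0.238122943 ≈ 42.99.

€42.99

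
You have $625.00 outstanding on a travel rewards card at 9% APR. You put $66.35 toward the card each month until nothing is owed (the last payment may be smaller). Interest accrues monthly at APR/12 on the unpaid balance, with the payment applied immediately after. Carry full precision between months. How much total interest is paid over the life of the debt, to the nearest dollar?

$26

Monthly rate r = 9%/12 = 0.75% = 0.0075.
Payoff takes n = ⌈−ln(1 − rB₀/P)/ln(1+r)⌉ = ⌈9.806⌉ = 10 payments; the last is $53.49.
Total paid = 9·$66.35 + $53.49 = $650.64.
Total interest = total paid − principal = $650.64 − $625.00 = $25.64.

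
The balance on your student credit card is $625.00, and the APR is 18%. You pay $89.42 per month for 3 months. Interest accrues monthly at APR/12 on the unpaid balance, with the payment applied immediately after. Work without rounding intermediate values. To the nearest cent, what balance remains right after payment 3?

Monthly rate r = 18%/12 = 1.5% = 0.015.
Each month: B ← B·(1+r) − $89.42.
Month 1: interest $9.38; balance after payment $544.96.
Month 2: interest $8.17; balance after payment $463.71.
Month 3: interest $6.96; balance after payment $381.24.

$381.24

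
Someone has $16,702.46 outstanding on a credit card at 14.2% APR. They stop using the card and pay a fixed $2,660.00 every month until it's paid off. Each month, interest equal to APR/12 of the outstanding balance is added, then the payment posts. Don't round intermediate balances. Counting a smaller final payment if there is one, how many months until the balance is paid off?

Monthly rate r = 14.2%/12 = 1.18333% = 0.0118333.
Recurrence: B ← B·(1+r) − $2,660.00.
Month 1: interest $197.65; balance after payment $14,240.11.
Month 2: interest $168.51; balance after payment $11,748.61.
Closed form: n = −ln(1 − rB₀/P)/ln(1+r) = −ln(0.9257)/ln(1.01183) ≈ 6.563, so the balance reaches zero during payment 7.

7 payments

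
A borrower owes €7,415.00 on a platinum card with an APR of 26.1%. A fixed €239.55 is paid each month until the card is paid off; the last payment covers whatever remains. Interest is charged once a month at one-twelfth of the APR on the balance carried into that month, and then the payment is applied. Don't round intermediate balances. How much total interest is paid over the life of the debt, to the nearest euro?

€5,038

Monthly rate r = 26.1%/12 = 2.175% = 0.02175.
Payoff takes n = ⌈−ln(1 − rB₀/P)/ln(1+r)⌉ = ⌈51.985⌉ = 52 payments; the last is €235.96.
Total paid = 51·€239.55 + €235.96 = €12,453.01.
Total interest = total paid − principal = €12,453.01 − €7,415.00 = €5,038.01.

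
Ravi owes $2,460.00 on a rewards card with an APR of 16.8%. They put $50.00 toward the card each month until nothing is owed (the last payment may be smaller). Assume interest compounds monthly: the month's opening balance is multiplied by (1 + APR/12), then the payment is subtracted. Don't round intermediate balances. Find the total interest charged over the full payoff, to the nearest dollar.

$1,738

Monthly rate r = 16.8%/12 = 1.4% = 0.014.
Payoff takes n = ⌈−ln(1 − rB₀/P)/ln(1+r)⌉ = ⌈83.962⌉ = 84 payments; the last is $48.13.
Total paid = 83·$50.00 + $48.13 = $4,198.13.
Total interest = total paid − principal = $4,198.13 − $2,460.00 = $1,738.13.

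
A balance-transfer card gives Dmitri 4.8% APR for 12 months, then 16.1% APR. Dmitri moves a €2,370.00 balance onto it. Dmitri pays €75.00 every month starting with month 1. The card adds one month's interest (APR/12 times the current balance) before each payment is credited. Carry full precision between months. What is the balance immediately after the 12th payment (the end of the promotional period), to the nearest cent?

€1,566.23

Promo months 1–12 at r₀ = 4.8%/12 = 0.004; months 13+ at r₁ = 16.1%/12 = 0.0134167.
After month 12: iterate B ← B·(1+r₀) − €75.00 for 12 months → €1,566.23.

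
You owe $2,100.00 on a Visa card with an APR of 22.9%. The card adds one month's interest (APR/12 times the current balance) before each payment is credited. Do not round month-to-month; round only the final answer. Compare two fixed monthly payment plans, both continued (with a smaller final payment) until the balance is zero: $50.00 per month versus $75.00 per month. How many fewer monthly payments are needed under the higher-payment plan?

45 fewer payments

Monthly rate r = 22.9%/12 = 1.90833% = 0.0190833.
At $50.00/mo: n = ⌈−ln(1 − rB₀/P)/ln(1+r)⌉ = 86 payments (last $27.01); total interest = total paid − $2,100.00 = $2,177.01.
At $75.00/mo: 41 payments (last $32.49); total interest $932.49.
Payments saved = 86 − 41 = 45.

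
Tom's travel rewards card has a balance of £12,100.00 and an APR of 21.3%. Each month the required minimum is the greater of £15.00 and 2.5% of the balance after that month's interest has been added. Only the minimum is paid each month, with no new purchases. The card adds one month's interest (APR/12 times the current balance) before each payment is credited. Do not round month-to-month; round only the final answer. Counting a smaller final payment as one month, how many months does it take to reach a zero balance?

460 months

Monthly rate r = 21.3%/12 = 1.775% = 0.01775.
While 2.5% of the post-interest balance exceeds £15.00, each month B ← (B·(1+r))·(1 − 0.025), i.e. B shrinks by the factor (1+r)·0.975 = 0.99231.
This holds for months 1–392. Entering month 393 the balance is £586.02; 2.5% of the post-interest balance is now below £15.00, so the flat £15.00 minimum applies from here.
From month 393 a fixed £15.00 at rate r clears £586.02 in 68 more payments. Total: 392 + 68 = 460 months.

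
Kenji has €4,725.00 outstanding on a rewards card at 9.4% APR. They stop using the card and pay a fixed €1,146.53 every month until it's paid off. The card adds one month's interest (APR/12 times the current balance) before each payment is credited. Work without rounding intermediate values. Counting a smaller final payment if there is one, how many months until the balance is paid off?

5 payments

Monthly rate r = 9.4%/12 = 0.783333% = 0.00783333.
Recurrence: B ← B·(1+r) − €1,146.53.
Month 1: interest €37.01; balance after payment €3,615.48.
Month 2: interest €28.32; balance after payment €2,497.27.
Month 3: interest €19.56; balance after payment €1,370.31.
Month 4: interest €10.73; balance after payment €234.51.
Month 5: interest €1.84; balance after payment €0.00.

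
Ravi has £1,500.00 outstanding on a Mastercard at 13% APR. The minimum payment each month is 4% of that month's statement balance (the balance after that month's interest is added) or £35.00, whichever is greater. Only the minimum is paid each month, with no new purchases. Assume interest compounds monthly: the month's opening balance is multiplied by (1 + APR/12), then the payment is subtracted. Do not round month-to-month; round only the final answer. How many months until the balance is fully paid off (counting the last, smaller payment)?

48 months

Monthly rate r = 13%/12 = 1.08333% = 0.0108333.
While 4% of the post-interest balance exceeds £35.00, each month B ← (B·(1+r))·(1 − 0.04), i.e. B shrinks by the factor (1+r)·0.96 = 0.9704.
This holds for months 1–19. Entering month 20 the balance is £847.53; 4% of the post-interest balance is now below £35.00, so the flat £35.00 minimum applies from here.
From month 20 a fixed £35.00 at rate r clears £847.53 in 29 more payments. Total: 19 + 29 = 48 months.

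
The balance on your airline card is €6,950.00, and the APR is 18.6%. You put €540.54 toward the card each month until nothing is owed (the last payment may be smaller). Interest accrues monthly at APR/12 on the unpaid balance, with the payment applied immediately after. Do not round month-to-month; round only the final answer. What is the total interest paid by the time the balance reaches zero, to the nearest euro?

Monthly rate r = 18.6%/12 = 1.55% = 0.0155.
Payoff takes n = ⌈−ln(1 − rB₀/P)/ln(1+r)⌉ = ⌈14.450⌉ = 15 payments; the last is €244.32.
Total paid = 14·€540.54 + €244.32 = €7,811.88.
Total interest = total paid − principal = €7,811.88 − €6,950.00 = €861.88.

€862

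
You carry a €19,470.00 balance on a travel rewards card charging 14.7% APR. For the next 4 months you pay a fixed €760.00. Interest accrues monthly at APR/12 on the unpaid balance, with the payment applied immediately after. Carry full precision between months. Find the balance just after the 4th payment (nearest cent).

Monthly rate r = 14.7%/12 = 1.225% = 0.01225.
Each month: B ← B·(1+r) − €760.00.
Month 1: interest €238.51; balance after payment €18,948.51.
Month 2: interest €232.12; balance after payment €18,420.63.
Month 3: interest €225.65; balance after payment €17,886.28.
Month 4: interest €219.11; balance after payment €17,345.39.

€17,345.39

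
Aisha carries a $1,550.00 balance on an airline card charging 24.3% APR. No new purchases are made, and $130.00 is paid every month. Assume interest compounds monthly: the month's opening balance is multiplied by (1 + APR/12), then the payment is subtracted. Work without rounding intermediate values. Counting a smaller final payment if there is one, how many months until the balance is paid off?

Monthly rate r = 24.3%/12 = 2.025% = 0.02025.
Recurrence: B ← B·(1+r) − $130.00.
Month 1: interest $31.39; balance after payment $1,451.39.
Month 2: interest $29.39; balance after payment $1,350.78.
Closed form: n = −ln(1 − rB₀/P)/ln(1+r) = −ln(0.75856)/ln(1.02025) ≈ 13.784, so the balance reaches zero during payment 14.

14 months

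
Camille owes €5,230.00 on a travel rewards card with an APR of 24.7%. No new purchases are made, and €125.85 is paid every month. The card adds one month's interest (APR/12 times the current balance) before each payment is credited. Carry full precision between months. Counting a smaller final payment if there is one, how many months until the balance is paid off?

Monthly rate r = 24.7%/12 = 2.05833% = 0.0205833.
Recurrence: B ← B·(1+r) − €125.85.
Month 1: interest €107.65; balance after payment €5,211.80.
Month 2: interest €107.28; balance after payment €5,193.23.
Closed form: n = −ln(1 − rB₀/P)/ln(1+r) = −ln(0.14461)/ln(1.02058) ≈ 94.909, so the balance reaches zero during payment 95.

95 months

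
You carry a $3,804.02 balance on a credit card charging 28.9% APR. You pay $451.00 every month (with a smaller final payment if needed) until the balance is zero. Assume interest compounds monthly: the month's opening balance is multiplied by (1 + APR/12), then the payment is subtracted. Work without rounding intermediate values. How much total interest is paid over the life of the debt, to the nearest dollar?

Monthly rate r = 28.9%/12 = 2.40833% = 0.0240833.
Payoff takes n = ⌈−ln(1 − rB₀/P)/ln(1+r)⌉ = ⌈9.542⌉ = 10 payments; the last is $245.57.
Total paid = 9·$451.00 + $245.57 = $4,304.57.
Total interest = total paid − principal = $4,304.57 − $3,804.02 = $500.55.

$501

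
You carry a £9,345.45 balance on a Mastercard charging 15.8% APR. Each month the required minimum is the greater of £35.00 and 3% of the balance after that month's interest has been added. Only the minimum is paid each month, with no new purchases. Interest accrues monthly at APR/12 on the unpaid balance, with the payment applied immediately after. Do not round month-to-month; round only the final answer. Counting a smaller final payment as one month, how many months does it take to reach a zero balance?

164 months

Monthly rate r = 15.8%/12 = 1.31667% = 0.0131667.
While 3% of the post-interest balance exceeds £35.00, each month B ← (B·(1+r))·(1 − 0.03), i.e. B shrinks by the factor (1+r)·0.97 = 0.98277.
This holds for months 1–121. Entering month 122 the balance is £1,141.22; 3% of the post-interest balance is now below £35.00, so the flat £35.00 minimum applies from here.
From month 122 a fixed £35.00 at rate r clears £1,141.22 in 43 more payments. Total: 121 + 43 = 164 months.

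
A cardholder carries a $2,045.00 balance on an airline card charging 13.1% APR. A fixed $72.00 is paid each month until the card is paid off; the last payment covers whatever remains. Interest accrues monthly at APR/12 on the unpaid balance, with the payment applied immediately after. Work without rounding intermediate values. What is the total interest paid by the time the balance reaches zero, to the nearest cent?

$416.33

Monthly rate r = 13.1%/12 = 1.09167% = 0.0109167.
Payoff takes n = ⌈−ln(1 − rB₀/P)/ln(1+r)⌉ = ⌈34.184⌉ = 35 payments; the last is $13.33.
Total paid = 34·$72.00 + $13.33 = $2,461.33.
Total interest = total paid − principal = $2,461.33 − $2,045.00 = $416.33.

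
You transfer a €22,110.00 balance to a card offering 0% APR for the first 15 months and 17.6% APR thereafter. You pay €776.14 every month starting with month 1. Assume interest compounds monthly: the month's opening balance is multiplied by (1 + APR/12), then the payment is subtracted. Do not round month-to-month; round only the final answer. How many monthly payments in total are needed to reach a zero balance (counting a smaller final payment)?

Promo months 1–15 at r₀ = 0%/12 = 0; months 16+ at r₁ = 17.6%/12 = 0.0146667.
After month 15 (no interest yet): B = €22,110.00 − 15·€776.14 = €10,467.90.
Then at r₁ with €776.14/mo: n₂ = −ln(1 − r₁·B/P)/ln(1+r₁) ≈ 15.14 → 16 more payments.

31 payments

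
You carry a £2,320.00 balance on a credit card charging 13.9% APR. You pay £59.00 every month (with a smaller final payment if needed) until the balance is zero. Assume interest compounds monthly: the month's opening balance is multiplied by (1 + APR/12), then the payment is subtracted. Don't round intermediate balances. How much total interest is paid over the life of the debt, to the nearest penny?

£794.06

Monthly rate r = 13.9%/12 = 1.15833% = 0.0115833.
Payoff takes n = ⌈−ln(1 − rB₀/P)/ln(1+r)⌉ = ⌈52.780⌉ = 53 payments; the last is £46.06.
Total paid = 52·£59.00 + £46.06 = £3,114.06.
Total interest = total paid − principal = £3,114.06 − £2,320.00 = £794.06.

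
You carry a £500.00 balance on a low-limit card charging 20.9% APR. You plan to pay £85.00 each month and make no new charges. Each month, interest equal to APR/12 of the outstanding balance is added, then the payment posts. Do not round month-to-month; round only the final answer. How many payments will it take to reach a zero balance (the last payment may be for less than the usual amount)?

Monthly rate r = 20.9%/12 = 1.74167% = 0.0174167.
Recurrence: B ← B·(1+r) − £85.00.
Month 1: interest £8.71; balance after payment £423.71.
Month 2: interest £7.38; balance after payment £346.09.
Closed form: n = −ln(1 − rB₀/P)/ln(1+r) = −ln(0.89755)/ln(1.01742) ≈ 6.260, so the balance reaches zero during payment 7.

7 payments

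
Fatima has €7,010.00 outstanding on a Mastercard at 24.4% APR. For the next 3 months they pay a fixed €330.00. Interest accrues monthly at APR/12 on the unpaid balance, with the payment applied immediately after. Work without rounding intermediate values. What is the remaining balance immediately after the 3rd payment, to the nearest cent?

€6,436.10

Monthly rate r = 24.4%/12 = 2.03333% = 0.0203333.
Each month: B ← B·(1+r) − €330.00.
Month 1: interest €142.54; balance after payment €6,822.54.
Month 2: interest €138.72; balance after payment €6,631.26.
Month 3: interest €134.84; balance after payment €6,436.10.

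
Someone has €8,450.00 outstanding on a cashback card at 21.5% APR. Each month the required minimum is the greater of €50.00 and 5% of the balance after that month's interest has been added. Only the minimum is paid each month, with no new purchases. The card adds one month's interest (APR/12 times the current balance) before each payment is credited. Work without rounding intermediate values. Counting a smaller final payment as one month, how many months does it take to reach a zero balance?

89 months

Monthly rate r = 21.5%/12 = 1.79167% = 0.0179167.
While 5% of the post-interest balance exceeds €50.00, each month B ← (B·(1+r))·(1 − 0.05), i.e. B shrinks by the factor (1+r)·0.95 = 0.96702.
This holds for months 1–65. Entering month 66 the balance is €955.40; 5% of the post-interest balance is now below €50.00, so the flat €50.00 minimum applies from here.
From month 66 a fixed €50.00 at rate r clears €955.40 in 24 more payments. Total: 65 + 24 = 89 months.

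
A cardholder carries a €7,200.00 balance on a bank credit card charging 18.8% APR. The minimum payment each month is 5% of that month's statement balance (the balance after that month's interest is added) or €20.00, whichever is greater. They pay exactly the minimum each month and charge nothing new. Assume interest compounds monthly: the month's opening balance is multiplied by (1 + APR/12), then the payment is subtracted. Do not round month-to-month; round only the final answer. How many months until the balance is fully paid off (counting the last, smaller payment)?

106 months

Monthly rate r = 18.8%/12 = 1.56667% = 0.0156667.
While 5% of the post-interest balance exceeds €20.00, each month B ← (B·(1+r))·(1 − 0.05), i.e. B shrinks by the factor (1+r)·0.95 = 0.96488.
This holds for months 1–82. Entering month 83 the balance is €383.94; 5% of the post-interest balance is now below €20.00, so the flat €20.00 minimum applies from here.
From month 83 a fixed €20.00 at rate r clears €383.94 in 24 more payments. Total: 82 + 24 = 106 months.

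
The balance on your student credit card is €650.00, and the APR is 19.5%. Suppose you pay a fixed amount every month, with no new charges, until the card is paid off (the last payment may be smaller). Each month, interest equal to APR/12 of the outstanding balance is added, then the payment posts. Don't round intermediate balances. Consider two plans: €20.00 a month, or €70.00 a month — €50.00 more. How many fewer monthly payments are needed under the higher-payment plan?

36 fewer payments

Monthly rate r = 19.5%/12 = 1.625% = 0.01625.
At €20.00/mo: n = ⌈−ln(1 − rB₀/P)/ln(1+r)⌉ = 47 payments (last €11.89); total interest = total paid − €650.00 = €281.89.
At €70.00/mo: 11 payments (last €10.39); total interest €60.39.
Payments saved = 47 − 11 = 36.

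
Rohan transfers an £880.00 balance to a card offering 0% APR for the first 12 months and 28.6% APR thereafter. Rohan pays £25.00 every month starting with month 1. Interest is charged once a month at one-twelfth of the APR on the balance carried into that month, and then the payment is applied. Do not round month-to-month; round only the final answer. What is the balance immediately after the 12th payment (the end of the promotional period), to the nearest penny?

£580.00

Promo months 1–12 at r₀ = 0%/12 = 0; months 13+ at r₁ = 28.6%/12 = 0.0238333.
After month 12 (no interest yet): B = £880.00 − 12·£25.00 = £580.00.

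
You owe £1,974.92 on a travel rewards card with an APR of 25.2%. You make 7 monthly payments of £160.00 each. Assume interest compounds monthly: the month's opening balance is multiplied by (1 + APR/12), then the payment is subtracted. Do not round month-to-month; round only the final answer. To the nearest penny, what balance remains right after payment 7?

Monthly rate r = 25.2%/12 = 2.1% = 0.021.
Each month: B ← B·(1+r) − £160.00.
Month 1: interest £41.47; balance after payment £1,856.39.
Month 2: interest £38.98; balance after payment £1,735.38.
Month 3: interest £36.44; balance after payment £1,611.82.
Month 4: interest £33.85; balance after payment £1,485.67.
Month 5: interest £31.20; balance after payment £1,356.87.
Month 6: interest £28.49; balance after payment £1,225.36.
Month 7: interest £25.73; balance after payment £1,091.09.

£1,091.09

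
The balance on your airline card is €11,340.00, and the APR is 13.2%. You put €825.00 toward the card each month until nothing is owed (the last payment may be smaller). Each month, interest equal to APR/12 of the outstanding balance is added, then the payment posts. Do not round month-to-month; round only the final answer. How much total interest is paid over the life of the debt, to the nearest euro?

Monthly rate r = 13.2%/12 = 1.1% = 0.011.
Payoff takes n = ⌈−ln(1 − rB₀/P)/ln(1+r)⌉ = ⌈14.985⌉ = 15 payments; the last is €812.44.
Total paid = 14·€825.00 + €812.44 = €12,362.44.
Total interest = total paid − principal = €12,362.44 − €11,340.00 = €1,022.44.

€1,022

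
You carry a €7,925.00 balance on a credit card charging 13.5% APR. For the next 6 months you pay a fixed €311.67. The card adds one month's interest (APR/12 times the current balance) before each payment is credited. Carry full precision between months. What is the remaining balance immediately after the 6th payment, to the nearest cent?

Monthly rate r = 13.5%/12 = 1.125% = 0.01125.
Each month: B ← B·(1+r) − €311.67.
Month 1: interest €89.16; balance after payment €7,702.49.
Month 2: interest €86.65; balance after payment €7,477.47.
Month 3: interest €84.12; balance after payment €7,249.92.
Month 4: interest €81.56; balance after payment €7,019.81.
Month 5: interest €78.97; balance after payment €6,787.12.
Month 6: interest €76.36; balance after payment €6,551.80.

€6,551.80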